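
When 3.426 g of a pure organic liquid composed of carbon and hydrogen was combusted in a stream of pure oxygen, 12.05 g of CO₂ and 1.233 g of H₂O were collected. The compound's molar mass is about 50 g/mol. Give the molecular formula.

mol C = 12.05 g CO₂ ÷ 44.009 g/mol = 0.27381 mol
mol H = 2 × 1.233 g H₂O ÷ 18.015 g/mol = 0.13689 mol
Divide by the smallest (0.13689 mol): C 2.000, H 1.000
Empirical formula: C2H
Empirical-formula mass = 25.03 g/mol; 50 ÷ 25.03 ≈ 2, so the molecular formula is C4H2.

C4H2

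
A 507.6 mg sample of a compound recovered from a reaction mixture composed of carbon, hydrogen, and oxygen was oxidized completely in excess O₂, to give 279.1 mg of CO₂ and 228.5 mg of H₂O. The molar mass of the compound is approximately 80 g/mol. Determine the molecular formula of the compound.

CH4O4

mol C = 0.2791 g CO₂ ÷ 44.009 g/mol = 0.0063419 mol
mol H = 2 × 0.2285 g H₂O ÷ 18.015 g/mol = 0.025368 mol
mass O = 0.5076 − (0.076172 + 0.025571) = 0.40586 g → mol O = 0.40586 ÷ 15.999 = 0.025368 mol
Divide by the smallest (0.0063419 mol): C 1.000, H 4.000, O 4.000
Empirical formula: CH4O4
Empirical-formula mass = 80.04 g/mol; 80 ÷ 80.04 ≈ 1, so the molecular formula is CH4O4.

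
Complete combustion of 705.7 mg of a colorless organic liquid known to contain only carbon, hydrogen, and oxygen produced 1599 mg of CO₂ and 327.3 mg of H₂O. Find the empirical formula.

mol C = 1.599 g CO₂ ÷ 44.009 g/mol = 0.036333 mol
mol H = 2 × 0.3273 g H₂O ÷ 18.015 g/mol = 0.036336 mol
mass O = 0.7057 − (0.43640 + 0.036627) = 0.23267 g → mol O = 0.23267 ÷ 15.999 = 0.014543 mol
Divide by the smallest (0.014543 mol): C 2.498, H 2.499, O 1.000
Multiplying each by 2 gives whole numbers: C 5.00, H 5.00, O 2.00

C5H5O2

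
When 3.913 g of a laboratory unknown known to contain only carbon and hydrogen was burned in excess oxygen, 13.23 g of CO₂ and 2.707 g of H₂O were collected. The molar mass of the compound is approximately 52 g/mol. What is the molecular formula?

mol C = 13.23 g CO₂ ÷ 44.009 g/mol = 0.30062 mol
mol H = 2 × 2.707 g H₂O ÷ 18.015 g/mol = 0.30053 mol
Divide by the smallest (0.30053 mol): C 1.000, H 1.000
Empirical formula: CH
Empirical-formula mass = 13.02 g/mol; 52 ÷ 13.02 ≈ 4, so the molecular formula is C4H4.

C4H4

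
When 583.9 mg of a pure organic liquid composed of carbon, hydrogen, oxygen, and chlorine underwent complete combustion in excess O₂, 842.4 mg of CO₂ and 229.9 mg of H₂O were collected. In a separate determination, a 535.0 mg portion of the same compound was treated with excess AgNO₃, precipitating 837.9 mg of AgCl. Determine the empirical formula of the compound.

mol C = 0.8424 g CO₂ ÷ 44.009 g/mol = 0.019142 mol
mol H = 2 × 0.2299 g H₂O ÷ 18.015 g/mol = 0.025523 mol
From the AgCl data: mol Cl per gram of compound = (0.8379 ÷ 143.318) ÷ 0.5350 = 0.010928 mol/g, so in the 0.5839 g combustion sample mol Cl = 0.0063808 mol
mass O = 0.5839 − (0.22991 + 0.025727 + 0.22620) = 0.10206 g → mol O = 0.10206 ÷ 15.999 = 0.0063794 mol
Divide by the smallest (0.0063794 mol): C 3.001, H 4.001, Cl 1.000, O 1.000

C3H4ClO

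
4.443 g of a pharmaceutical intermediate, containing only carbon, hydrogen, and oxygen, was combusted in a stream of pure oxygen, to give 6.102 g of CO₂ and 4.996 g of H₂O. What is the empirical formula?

CH4O

mol C = 6.102 g CO₂ ÷ 44.009 g/mol = 0.13865 mol
mol H = 2 × 4.996 g H₂O ÷ 18.015 g/mol = 0.55465 mol
mass O = 4.443 − (1.6654 + 0.55909) = 2.2185 g → mol O = 2.2185 ÷ 15.999 = 0.13867 mol
Divide by the smallest (0.13865 mol): C 1.000, H 4.000, O 1.000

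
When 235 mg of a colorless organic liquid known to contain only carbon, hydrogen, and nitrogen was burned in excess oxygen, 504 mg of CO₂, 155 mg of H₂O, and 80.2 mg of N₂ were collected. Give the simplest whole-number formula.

mol C = 0.504 g CO₂ ÷ 44.009 g/mol = 0.01145 mol
mol H = 2 × 0.155 g H₂O ÷ 18.015 g/mol = 0.01721 mol
mol N = 2 × 0.0802 g N₂ ÷ 28.014 g/mol = 0.005726 mol
Divide by the smallest (0.005726 mol): C 2.000, H 3.005, N 1.000

C2H3N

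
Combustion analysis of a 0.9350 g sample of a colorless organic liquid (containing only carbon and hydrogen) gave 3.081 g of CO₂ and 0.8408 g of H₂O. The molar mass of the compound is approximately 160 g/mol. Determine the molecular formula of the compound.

mol C = 3.081 g CO₂ ÷ 44.009 g/mol = 0.070008 mol
mol H = 2 × 0.8408 g H₂O ÷ 18.015 g/mol = 0.093344 mol
Divide by the smallest (0.070008 mol): C 1.000, H 1.333
Multiplying each by 3 gives whole numbers: C 3.00, H 4.00
Empirical formula: C3H4
Empirical-formula mass = 40.06 g/mol; 160 ÷ 40.06 ≈ 4, so the molecular formula is C12H16.

C12H16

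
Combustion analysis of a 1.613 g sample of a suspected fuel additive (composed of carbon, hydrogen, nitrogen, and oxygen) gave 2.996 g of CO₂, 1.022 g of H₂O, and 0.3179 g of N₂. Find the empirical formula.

mol C = 2.996 g CO₂ ÷ 44.009 g/mol = 0.068077 mol
mol H = 2 × 1.022 g H₂O ÷ 18.015 g/mol = 0.11346 mol
mol N = 2 × 0.3179 g N₂ ÷ 28.014 g/mol = 0.022696 mol
mass O = 1.613 − (0.81767 + 0.11437 + 0.31790) = 0.36306 g → mol O = 0.36306 ÷ 15.999 = 0.022693 mol
Divide by the smallest (0.022693 mol): C 3.000, H 5.000, N 1.000, O 1.000

C3H5NO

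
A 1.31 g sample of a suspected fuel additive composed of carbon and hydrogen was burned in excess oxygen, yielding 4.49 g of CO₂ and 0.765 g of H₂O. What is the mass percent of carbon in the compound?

93.5%

mol C = 4.49 g CO₂ ÷ 44.009 g/mol = 0.1020 mol
mol H = 2 × 0.765 g H₂O ÷ 18.015 g/mol = 0.08493 mol
mass % C = 1.225 g ÷ 1.31 g × 100%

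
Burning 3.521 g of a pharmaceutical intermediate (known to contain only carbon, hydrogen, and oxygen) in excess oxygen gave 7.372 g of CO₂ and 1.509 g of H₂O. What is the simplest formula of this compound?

C2H2O

mol C = 7.372 g CO₂ ÷ 44.009 g/mol = 0.16751 mol
mol H = 2 × 1.509 g H₂O ÷ 18.015 g/mol = 0.16753 mol
mass O = 3.521 − (2.0120 + 0.16887) = 1.3402 g → mol O = 1.3402 ÷ 15.999 = 0.083765 mol
Divide by the smallest (0.083765 mol): C 2.000, H 2.000, O 1.000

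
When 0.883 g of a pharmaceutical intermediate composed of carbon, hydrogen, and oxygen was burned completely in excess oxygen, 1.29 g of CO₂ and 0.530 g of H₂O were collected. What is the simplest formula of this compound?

CH2O

mol C = 1.29 g CO₂ ÷ 44.009 g/mol = 0.02931 mol
mol H = 2 × 0.530 g H₂O ÷ 18.015 g/mol = 0.05884 mol
mass O = 0.883 − (0.3521 + 0.05931) = 0.4716 g → mol O = 0.4716 ÷ 15.999 = 0.02948 mol
Divide by the smallest (0.02931 mol): C 1.000, H 2.007, O 1.006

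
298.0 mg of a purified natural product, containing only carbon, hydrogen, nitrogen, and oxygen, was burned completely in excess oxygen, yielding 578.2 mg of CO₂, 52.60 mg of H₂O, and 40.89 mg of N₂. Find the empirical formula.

C9H4N2O4

mol C = 0.5782 g CO₂ ÷ 44.009 g/mol = 0.013138 mol
mol H = 2 × 0.05260 g H₂O ÷ 18.015 g/mol = 0.0058396 mol
mol N = 2 × 0.04089 g N₂ ÷ 28.014 g/mol = 0.0029193 mol
mass O = 0.2980 − (0.15780 + 0.0058863 + 0.040890) = 0.093421 g → mol O = 0.093421 ÷ 15.999 = 0.0058391 mol
Divide by the smallest (0.0029193 mol): C 4.501, H 2.000, N 1.000, O 2.000
Multiplying each by 2 gives whole numbers: C 9.00, H 4.00, N 2.00, O 4.00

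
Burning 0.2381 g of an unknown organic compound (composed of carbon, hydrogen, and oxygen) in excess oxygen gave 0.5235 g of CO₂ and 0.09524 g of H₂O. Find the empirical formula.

mol C = 0.5235 g CO₂ ÷ 44.009 g/mol = 0.011895 mol
mol H = 2 × 0.09524 g H₂O ÷ 18.015 g/mol = 0.010573 mol
mass O = 0.2381 − (0.14287 + 0.010658) = 0.084568 g → mol O = 0.084568 ÷ 15.999 = 0.0052858 mol
Divide by the smallest (0.0052858 mol): C 2.250, H 2.000, O 1.000
Multiplying each by 4 gives whole numbers: C 9.00, H 8.00, O 4.00

C9H8O4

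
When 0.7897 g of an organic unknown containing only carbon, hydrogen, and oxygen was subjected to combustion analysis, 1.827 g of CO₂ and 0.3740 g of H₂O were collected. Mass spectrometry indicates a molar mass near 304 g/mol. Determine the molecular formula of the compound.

mol C = 1.827 g CO₂ ÷ 44.009 g/mol = 0.041514 mol
mol H = 2 × 0.3740 g H₂O ÷ 18.015 g/mol = 0.041521 mol
mass O = 0.7897 − (0.49863 + 0.041853) = 0.24922 g → mol O = 0.24922 ÷ 15.999 = 0.015577 mol
Divide by the smallest (0.015577 mol): C 2.665, H 2.665, O 1.000
Multiplying each by 3 gives whole numbers: C 8.00, H 8.00, O 3.00
Empirical formula: C8H8O3
Empirical-formula mass = 152.15 g/mol; 304 ÷ 152.15 ≈ 2, so the molecular formula is C16H16O6.

C16H16O6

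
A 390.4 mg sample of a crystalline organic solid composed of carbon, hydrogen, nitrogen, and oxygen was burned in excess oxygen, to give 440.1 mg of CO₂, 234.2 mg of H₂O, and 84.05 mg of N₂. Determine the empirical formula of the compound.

mol C = 0.4401 g CO₂ ÷ 44.009 g/mol = 0.010000 mol
mol H = 2 × 0.2342 g H₂O ÷ 18.015 g/mol = 0.026001 mol
mol N = 2 × 0.08405 g N₂ ÷ 28.014 g/mol = 0.0060006 mol
mass O = 0.3904 − (0.12011 + 0.026209 + 0.084050) = 0.16003 g → mol O = 0.16003 ÷ 15.999 = 0.010002 mol
Divide by the smallest (0.0060006 mol): C 1.667, H 4.333, N 1.000, O 1.667
Multiplying each by 3 gives whole numbers: C 5.00, H 13.00, N 3.00, O 5.00

C5H13N3O5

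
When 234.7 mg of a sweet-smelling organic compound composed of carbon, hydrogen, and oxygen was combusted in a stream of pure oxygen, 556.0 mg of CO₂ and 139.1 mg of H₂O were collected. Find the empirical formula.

C9H11O3

mol C = 0.5560 g CO₂ ÷ 44.009 g/mol = 0.012634 mol
mol H = 2 × 0.1391 g H₂O ÷ 18.015 g/mol = 0.015443 mol
mass O = 0.2347 − (0.15174 + 0.015566) = 0.067389 g → mol O = 0.067389 ÷ 15.999 = 0.0042121 mol
Divide by the smallest (0.0042121 mol): C 2.999, H 3.666, O 1.000
Multiplying each by 3 gives whole numbers: C 9.00, H 11.00, O 3.00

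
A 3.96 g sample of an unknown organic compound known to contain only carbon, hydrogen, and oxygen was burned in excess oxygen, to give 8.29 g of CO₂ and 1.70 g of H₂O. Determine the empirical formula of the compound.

C2H2O

mol C = 8.29 g CO₂ ÷ 44.009 g/mol = 0.1884 mol
mol H = 2 × 1.70 g H₂O ÷ 18.015 g/mol = 0.1887 mol
mass O = 3.96 − (2.263 + 0.1902) = 1.507 g → mol O = 1.507 ÷ 15.999 = 0.09421 mol
Divide by the smallest (0.09421 mol): C 2.000, H 2.003, O 1.000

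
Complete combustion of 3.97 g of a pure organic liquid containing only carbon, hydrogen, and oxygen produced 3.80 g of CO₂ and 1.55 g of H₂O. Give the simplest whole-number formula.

mol C = 3.80 g CO₂ ÷ 44.009 g/mol = 0.08635 mol
mol H = 2 × 1.55 g H₂O ÷ 18.015 g/mol = 0.1721 mol
mass O = 3.97 − (1.037 + 0.1735) = 2.759 g → mol O = 2.759 ÷ 15.999 = 0.1725 mol
Divide by the smallest (0.08635 mol): C 1.000, H 1.993, O 1.997

CH2O2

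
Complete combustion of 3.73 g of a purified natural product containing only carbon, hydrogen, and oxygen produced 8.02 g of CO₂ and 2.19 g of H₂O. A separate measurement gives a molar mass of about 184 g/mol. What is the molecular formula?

mol C = 8.02 g CO₂ ÷ 44.009 g/mol = 0.1822 mol
mol H = 2 × 2.19 g H₂O ÷ 18.015 g/mol = 0.2431 mol
mass O = 3.73 − (2.189 + 0.2451) = 1.296 g → mol O = 1.296 ÷ 15.999 = 0.08101 mol
Divide by the smallest (0.08101 mol): C 2.250, H 3.001, O 1.000
Multiplying each by 4 gives whole numbers: C 9.00, H 12.00, O 4.00
Empirical formula: C9H12O4
Empirical-formula mass = 184.19 g/mol; 184 ÷ 184.19 ≈ 1, so the molecular formula is C9H12O4.

C9H12O4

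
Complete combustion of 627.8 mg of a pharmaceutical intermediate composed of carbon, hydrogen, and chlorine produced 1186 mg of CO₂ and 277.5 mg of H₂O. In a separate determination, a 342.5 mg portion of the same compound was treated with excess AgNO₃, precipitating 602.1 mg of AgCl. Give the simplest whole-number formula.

mol C = 1.186 g CO₂ ÷ 44.009 g/mol = 0.026949 mol
mol H = 2 × 0.2775 g H₂O ÷ 18.015 g/mol = 0.030808 mol
From the AgCl data: mol Cl per gram of compound = (0.6021 ÷ 143.318) ÷ 0.3425 = 0.012266 mol/g, so in the 0.6278 g combustion sample mol Cl = 0.0077007 mol
Divide by the smallest (0.0077007 mol): C 3.500, H 4.001, Cl 1.000
Multiplying each by 2 gives whole numbers: C 7.00, H 8.00, Cl 2.00

C7H8Cl2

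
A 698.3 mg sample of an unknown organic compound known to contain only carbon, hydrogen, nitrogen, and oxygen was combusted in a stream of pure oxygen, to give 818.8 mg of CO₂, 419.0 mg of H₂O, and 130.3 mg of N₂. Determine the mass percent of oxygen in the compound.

42.62%

mol C = 0.8188 g CO₂ ÷ 44.009 g/mol = 0.018605 mol
mol H = 2 × 0.4190 g H₂O ÷ 18.015 g/mol = 0.046517 mol
mol N = 2 × 0.1303 g N₂ ÷ 28.014 g/mol = 0.0093025 mol
mass O = 0.6983 − (0.22347 + 0.046889 + 0.13030) = 0.29764 g → mol O = 0.29764 ÷ 15.999 = 0.018604 mol
mass % O = 0.29764 g ÷ 0.6983 g × 100%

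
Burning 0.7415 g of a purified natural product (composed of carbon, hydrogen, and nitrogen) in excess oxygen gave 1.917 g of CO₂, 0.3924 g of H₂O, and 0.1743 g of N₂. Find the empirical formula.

mol C = 1.917 g CO₂ ÷ 44.009 g/mol = 0.043559 mol
mol H = 2 × 0.3924 g H₂O ÷ 18.015 g/mol = 0.043564 mol
mol N = 2 × 0.1743 g N₂ ÷ 28.014 g/mol = 0.012444 mol
Divide by the smallest (0.012444 mol): C 3.500, H 3.501, N 1.000
Multiplying each by 2 gives whole numbers: C 7.00, H 7.00, N 2.00

C7H7N2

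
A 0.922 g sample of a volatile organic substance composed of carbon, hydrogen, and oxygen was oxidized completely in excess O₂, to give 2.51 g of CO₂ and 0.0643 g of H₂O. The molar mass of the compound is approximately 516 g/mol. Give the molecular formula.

C32H4O8

mol C = 2.51 g CO₂ ÷ 44.009 g/mol = 0.05703 mol
mol H = 2 × 0.0643 g H₂O ÷ 18.015 g/mol = 0.007138 mol
mass O = 0.922 − (0.6850 + 0.007196) = 0.2298 g → mol O = 0.2298 ÷ 15.999 = 0.01436 mol
Divide by the smallest (0.007138 mol): C 7.990, H 1.000, O 2.012
Empirical formula: C8HO2
Empirical-formula mass = 129.09 g/mol; 516 ÷ 129.09 ≈ 4, so the molecular formula is C32H4O8.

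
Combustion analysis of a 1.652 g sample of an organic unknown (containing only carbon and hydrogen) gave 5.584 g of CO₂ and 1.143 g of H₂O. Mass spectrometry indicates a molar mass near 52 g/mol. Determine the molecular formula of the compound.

mol C = 5.584 g CO₂ ÷ 44.009 g/mol = 0.12688 mol
mol H = 2 × 1.143 g H₂O ÷ 18.015 g/mol = 0.12689 mol
Divide by the smallest (0.12688 mol): C 1.000, H 1.000
Empirical formula: CH
Empirical-formula mass = 13.02 g/mol; 52 ÷ 13.02 ≈ 4, so the molecular formula is C4H4.

C4H4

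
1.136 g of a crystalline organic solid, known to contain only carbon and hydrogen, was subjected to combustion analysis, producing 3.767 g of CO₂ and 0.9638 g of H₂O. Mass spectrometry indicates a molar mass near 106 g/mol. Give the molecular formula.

C8H10

mol C = 3.767 g CO₂ ÷ 44.009 g/mol = 0.085596 mol
mol H = 2 × 0.9638 g H₂O ÷ 18.015 g/mol = 0.10700 mol
Divide by the smallest (0.085596 mol): C 1.000, H 1.250
Multiplying each by 4 gives whole numbers: C 4.00, H 5.00
Empirical formula: C4H5
Empirical-formula mass = 53.08 g/mol; 106 ÷ 53.08 ≈ 2, so the molecular formula is C8H10.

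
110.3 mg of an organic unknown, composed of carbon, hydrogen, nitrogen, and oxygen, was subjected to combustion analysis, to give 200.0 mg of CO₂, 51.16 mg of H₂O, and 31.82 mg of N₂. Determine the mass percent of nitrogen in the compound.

28.85%

mol C = 0.2000 g CO₂ ÷ 44.009 g/mol = 0.0045445 mol
mol H = 2 × 0.05116 g H₂O ÷ 18.015 g/mol = 0.0056797 mol
mol N = 2 × 0.03182 g N₂ ÷ 28.014 g/mol = 0.0022717 mol
mass O = 0.1103 − (0.054584 + 0.0057251 + 0.031820) = 0.018171 g → mol O = 0.018171 ÷ 15.999 = 0.0011357 mol
mass % N = 0.031820 g ÷ 0.1103 g × 100%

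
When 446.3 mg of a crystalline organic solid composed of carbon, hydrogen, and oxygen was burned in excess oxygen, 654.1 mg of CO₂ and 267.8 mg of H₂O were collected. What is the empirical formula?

CH2O

mol C = 0.6541 g CO₂ ÷ 44.009 g/mol = 0.014863 mol
mol H = 2 × 0.2678 g H₂O ÷ 18.015 g/mol = 0.029731 mol
mass O = 0.4463 − (0.17852 + 0.029969) = 0.23781 g → mol O = 0.23781 ÷ 15.999 = 0.014864 mol
Divide by the smallest (0.014863 mol): C 1.000, H 2.000, O 1.000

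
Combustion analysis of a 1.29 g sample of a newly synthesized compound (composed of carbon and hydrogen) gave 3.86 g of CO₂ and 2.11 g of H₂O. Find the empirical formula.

C3H8

mol C = 3.86 g CO₂ ÷ 44.009 g/mol = 0.08771 mol
mol H = 2 × 2.11 g H₂O ÷ 18.015 g/mol = 0.2342 mol
Divide by the smallest (0.08771 mol): C 1.000, H 2.671
Multiplying each by 3 gives whole numbers: C 3.00, H 8.01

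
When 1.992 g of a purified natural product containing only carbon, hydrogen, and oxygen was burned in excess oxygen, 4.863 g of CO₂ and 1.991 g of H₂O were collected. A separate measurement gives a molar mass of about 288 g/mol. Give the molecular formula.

C16H32O4

mol C = 4.863 g CO₂ ÷ 44.009 g/mol = 0.11050 mol
mol H = 2 × 1.991 g H₂O ÷ 18.015 g/mol = 0.22104 mol
mass O = 1.992 − (1.3272 + 0.22281) = 0.44198 g → mol O = 0.44198 ÷ 15.999 = 0.027625 mol
Divide by the smallest (0.027625 mol): C 4.000, H 8.001, O 1.000
Empirical formula: C4H8O
Empirical-formula mass = 72.11 g/mol; 288 ÷ 72.11 ≈ 4, so the molecular formula is C16H32O4.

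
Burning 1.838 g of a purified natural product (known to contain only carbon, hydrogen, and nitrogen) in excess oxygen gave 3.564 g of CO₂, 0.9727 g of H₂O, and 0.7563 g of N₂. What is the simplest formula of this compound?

mol C = 3.564 g CO₂ ÷ 44.009 g/mol = 0.080983 mol
mol H = 2 × 0.9727 g H₂O ÷ 18.015 g/mol = 0.10799 mol
mol N = 2 × 0.7563 g N₂ ÷ 28.014 g/mol = 0.053994 mol
Divide by the smallest (0.053994 mol): C 1.500, H 2.000, N 1.000
Multiplying each by 2 gives whole numbers: C 3.00, H 4.00, N 2.00

C3H4N2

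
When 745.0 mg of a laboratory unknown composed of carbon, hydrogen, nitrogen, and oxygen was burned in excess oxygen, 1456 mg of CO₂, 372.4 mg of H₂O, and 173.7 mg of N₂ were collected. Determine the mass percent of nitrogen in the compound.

mol C = 1.456 g CO₂ ÷ 44.009 g/mol = 0.033084 mol
mol H = 2 × 0.3724 g H₂O ÷ 18.015 g/mol = 0.041343 mol
mol N = 2 × 0.1737 g N₂ ÷ 28.014 g/mol = 0.012401 mol
mass O = 0.7450 − (0.39737 + 0.041674 + 0.17370) = 0.13225 g → mol O = 0.13225 ÷ 15.999 = 0.0082663 mol
mass % N = 0.17370 g ÷ 0.7450 g × 100%

23.32%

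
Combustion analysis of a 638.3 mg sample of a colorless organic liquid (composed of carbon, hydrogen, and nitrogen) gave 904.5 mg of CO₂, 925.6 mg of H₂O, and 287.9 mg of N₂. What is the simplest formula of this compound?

mol C = 0.9045 g CO₂ ÷ 44.009 g/mol = 0.020553 mol
mol H = 2 × 0.9256 g H₂O ÷ 18.015 g/mol = 0.10276 mol
mol N = 2 × 0.2879 g N₂ ÷ 28.014 g/mol = 0.020554 mol
Divide by the smallest (0.020553 mol): C 1.000, H 5.000, N 1.000

CH5N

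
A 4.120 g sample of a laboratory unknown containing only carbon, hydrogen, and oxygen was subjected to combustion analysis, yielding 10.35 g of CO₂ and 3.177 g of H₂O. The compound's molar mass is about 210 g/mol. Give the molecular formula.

C12H18O3

mol C = 10.35 g CO₂ ÷ 44.009 g/mol = 0.23518 mol
mol H = 2 × 3.177 g H₂O ÷ 18.015 g/mol = 0.35271 mol
mass O = 4.120 − (2.8247 + 0.35553) = 0.93974 g → mol O = 0.93974 ÷ 15.999 = 0.058737 mol
Divide by the smallest (0.058737 mol): C 4.004, H 6.005, O 1.000
Empirical formula: C4H6O
Empirical-formula mass = 70.09 g/mol; 210 ÷ 70.09 ≈ 3, so the molecular formula is C12H18O3.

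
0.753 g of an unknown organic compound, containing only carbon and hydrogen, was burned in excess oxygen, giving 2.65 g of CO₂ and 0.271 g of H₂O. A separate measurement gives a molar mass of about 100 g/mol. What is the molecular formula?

C8H4

mol C = 2.65 g CO₂ ÷ 44.009 g/mol = 0.06021 mol
mol H = 2 × 0.271 g H₂O ÷ 18.015 g/mol = 0.03009 mol
Divide by the smallest (0.03009 mol): C 2.001, H 1.000
Empirical formula: C2H
Empirical-formula mass = 25.03 g/mol; 100 ÷ 25.03 ≈ 4, so the molecular formula is C8H4.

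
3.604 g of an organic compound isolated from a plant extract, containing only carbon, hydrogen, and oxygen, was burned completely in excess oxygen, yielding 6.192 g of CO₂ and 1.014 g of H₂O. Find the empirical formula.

C5H4O4

mol C = 6.192 g CO₂ ÷ 44.009 g/mol = 0.14070 mol
mol H = 2 × 1.014 g H₂O ÷ 18.015 g/mol = 0.11257 mol
mass O = 3.604 − (1.6899 + 0.11347) = 1.8006 g → mol O = 1.8006 ÷ 15.999 = 0.11254 mol
Divide by the smallest (0.11254 mol): C 1.250, H 1.000, O 1.000
Multiplying each by 4 gives whole numbers: C 5.00, H 4.00, O 4.00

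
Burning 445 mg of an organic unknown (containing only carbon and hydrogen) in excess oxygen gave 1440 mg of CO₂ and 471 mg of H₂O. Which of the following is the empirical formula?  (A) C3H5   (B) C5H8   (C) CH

(B) C5H8

mol C = 1.44 g CO₂ ÷ 44.009 g/mol = 0.03272 mol
mol H = 2 × 0.471 g H₂O ÷ 18.015 g/mol = 0.05229 mol
Divide by the smallest (0.03272 mol): C 1.000, H 1.598
Multiplying each by 5 gives whole numbers: C 5.00, H 7.99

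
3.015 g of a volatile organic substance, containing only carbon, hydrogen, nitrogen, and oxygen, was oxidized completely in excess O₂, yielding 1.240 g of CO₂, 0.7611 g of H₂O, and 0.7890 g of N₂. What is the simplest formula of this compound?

CH3N2O4

mol C = 1.240 g CO₂ ÷ 44.009 g/mol = 0.028176 mol
mol H = 2 × 0.7611 g H₂O ÷ 18.015 g/mol = 0.084496 mol
mol N = 2 × 0.7890 g N₂ ÷ 28.014 g/mol = 0.056329 mol
mass O = 3.015 − (0.33842 + 0.085172 + 0.78900) = 1.8024 g → mol O = 1.8024 ÷ 15.999 = 0.11266 mol
Divide by the smallest (0.028176 mol): C 1.000, H 2.999, N 1.999, O 3.998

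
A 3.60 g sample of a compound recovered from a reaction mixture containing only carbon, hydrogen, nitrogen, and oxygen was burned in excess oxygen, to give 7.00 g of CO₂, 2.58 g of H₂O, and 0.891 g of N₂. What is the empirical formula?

C5H9N2O

mol C = 7.00 g CO₂ ÷ 44.009 g/mol = 0.1591 mol
mol H = 2 × 2.58 g H₂O ÷ 18.015 g/mol = 0.2864 mol
mol N = 2 × 0.891 g N₂ ÷ 28.014 g/mol = 0.06361 mol
mass O = 3.60 − (1.910 + 0.2887 + 0.8910) = 0.5098 g → mol O = 0.5098 ÷ 15.999 = 0.03187 mol
Divide by the smallest (0.03187 mol): C 4.991, H 8.988, N 1.996, O 1.000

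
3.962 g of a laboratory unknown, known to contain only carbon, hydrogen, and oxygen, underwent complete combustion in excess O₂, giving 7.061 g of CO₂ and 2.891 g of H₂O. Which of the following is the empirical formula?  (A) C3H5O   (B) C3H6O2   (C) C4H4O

mol C = 7.061 g CO₂ ÷ 44.009 g/mol = 0.16044 mol
mol H = 2 × 2.891 g H₂O ÷ 18.015 g/mol = 0.32095 mol
mass O = 3.962 − (1.9271 + 0.32352) = 1.7114 g → mol O = 1.7114 ÷ 15.999 = 0.10697 mol
Divide by the smallest (0.10697 mol): C 1.500, H 3.000, O 1.000
Multiplying each by 2 gives whole numbers: C 3.00, H 6.00, O 2.00

(B) C3H6O2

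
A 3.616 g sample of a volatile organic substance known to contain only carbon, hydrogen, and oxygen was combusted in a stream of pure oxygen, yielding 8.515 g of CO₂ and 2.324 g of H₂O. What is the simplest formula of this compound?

C3H4O

mol C = 8.515 g CO₂ ÷ 44.009 g/mol = 0.19348 mol
mol H = 2 × 2.324 g H₂O ÷ 18.015 g/mol = 0.25801 mol
mass O = 3.616 − (2.3239 + 0.26007) = 1.0320 g → mol O = 1.0320 ÷ 15.999 = 0.064504 mol
Divide by the smallest (0.064504 mol): C 3.000, H 4.000, O 1.000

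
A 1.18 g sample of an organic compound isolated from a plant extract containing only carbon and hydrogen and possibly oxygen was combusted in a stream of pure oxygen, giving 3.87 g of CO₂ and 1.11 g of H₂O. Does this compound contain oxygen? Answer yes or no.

mol C = 3.87 g CO₂ ÷ 44.009 g/mol = 0.08794 mol
mol H = 2 × 1.11 g H₂O ÷ 18.015 g/mol = 0.1232 mol
C and H together account for 1.180 g — essentially the entire 1.18 g sample — so the compound contains no oxygen.

no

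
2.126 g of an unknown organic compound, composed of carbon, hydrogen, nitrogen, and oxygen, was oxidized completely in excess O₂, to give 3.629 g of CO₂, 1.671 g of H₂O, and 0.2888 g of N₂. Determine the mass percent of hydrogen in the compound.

mol C = 3.629 g CO₂ ÷ 44.009 g/mol = 0.082460 mol
mol H = 2 × 1.671 g H₂O ÷ 18.015 g/mol = 0.18551 mol
mol N = 2 × 0.2888 g N₂ ÷ 28.014 g/mol = 0.020618 mol
mass O = 2.126 − (0.99043 + 0.18700 + 0.28880) = 0.65977 g → mol O = 0.65977 ÷ 15.999 = 0.041238 mol
mass % H = 0.18700 g ÷ 2.126 g × 100%

8.80%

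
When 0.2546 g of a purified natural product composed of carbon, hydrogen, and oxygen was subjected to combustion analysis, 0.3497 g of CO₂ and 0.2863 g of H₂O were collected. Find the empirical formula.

CH4O

mol C = 0.3497 g CO₂ ÷ 44.009 g/mol = 0.0079461 mol
mol H = 2 × 0.2863 g H₂O ÷ 18.015 g/mol = 0.031785 mol
mass O = 0.2546 − (0.095441 + 0.032039) = 0.12712 g → mol O = 0.12712 ÷ 15.999 = 0.0079455 mol
Divide by the smallest (0.0079455 mol): C 1.000, H 4.000, O 1.000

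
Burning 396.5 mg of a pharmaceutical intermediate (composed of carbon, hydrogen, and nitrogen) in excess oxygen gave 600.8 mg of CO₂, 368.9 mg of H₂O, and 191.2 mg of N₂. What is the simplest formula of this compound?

CH3N

mol C = 0.6008 g CO₂ ÷ 44.009 g/mol = 0.013652 mol
mol H = 2 × 0.3689 g H₂O ÷ 18.015 g/mol = 0.040955 mol
mol N = 2 × 0.1912 g N₂ ÷ 28.014 g/mol = 0.013650 mol
Divide by the smallest (0.013650 mol): C 1.000, H 3.000, N 1.000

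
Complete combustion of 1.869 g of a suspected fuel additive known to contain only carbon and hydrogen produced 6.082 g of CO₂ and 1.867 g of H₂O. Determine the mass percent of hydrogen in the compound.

11.18%

mol C = 6.082 g CO₂ ÷ 44.009 g/mol = 0.13820 mol
mol H = 2 × 1.867 g H₂O ÷ 18.015 g/mol = 0.20727 mol
mass % H = 0.20893 g ÷ 1.869 g × 100%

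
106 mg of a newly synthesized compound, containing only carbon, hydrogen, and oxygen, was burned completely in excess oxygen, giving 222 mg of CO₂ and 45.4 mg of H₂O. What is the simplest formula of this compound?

C2H2O

mol C = 0.222 g CO₂ ÷ 44.009 g/mol = 0.005044 mol
mol H = 2 × 0.0454 g H₂O ÷ 18.015 g/mol = 0.005040 mol
mass O = 0.106 − (0.06059 + 0.005081) = 0.04033 g → mol O = 0.04033 ÷ 15.999 = 0.002521 mol
Divide by the smallest (0.002521 mol): C 2.001, H 1.999, O 1.000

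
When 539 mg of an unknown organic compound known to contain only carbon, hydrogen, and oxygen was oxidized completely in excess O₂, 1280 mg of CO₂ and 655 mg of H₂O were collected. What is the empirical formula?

mol C = 1.28 g CO₂ ÷ 44.009 g/mol = 0.02908 mol
mol H = 2 × 0.655 g H₂O ÷ 18.015 g/mol = 0.07272 mol
mass O = 0.539 − (0.3493 + 0.07330) = 0.1164 g → mol O = 0.1164 ÷ 15.999 = 0.007273 mol
Divide by the smallest (0.007273 mol): C 3.999, H 9.998, O 1.000

C4H10O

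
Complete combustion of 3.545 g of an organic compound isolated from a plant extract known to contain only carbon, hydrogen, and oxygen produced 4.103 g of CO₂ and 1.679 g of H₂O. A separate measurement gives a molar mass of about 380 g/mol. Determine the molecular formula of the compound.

C10H20O15

mol C = 4.103 g CO₂ ÷ 44.009 g/mol = 0.093231 mol
mol H = 2 × 1.679 g H₂O ÷ 18.015 g/mol = 0.18640 mol
mass O = 3.545 − (1.1198 + 0.18789) = 2.2373 g → mol O = 2.2373 ÷ 15.999 = 0.13984 mol
Divide by the smallest (0.093231 mol): C 1.000, H 1.999, O 1.500
Multiplying each by 2 gives whole numbers: C 2.00, H 4.00, O 3.00
Empirical formula: C2H4O3
Empirical-formula mass = 76.05 g/mol; 380 ÷ 76.05 ≈ 5, so the molecular formula is C10H20O15.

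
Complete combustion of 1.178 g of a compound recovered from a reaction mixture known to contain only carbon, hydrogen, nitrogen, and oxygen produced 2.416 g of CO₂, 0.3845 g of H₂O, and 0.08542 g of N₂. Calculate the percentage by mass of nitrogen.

7.25%

mol C = 2.416 g CO₂ ÷ 44.009 g/mol = 0.054898 mol
mol H = 2 × 0.3845 g H₂O ÷ 18.015 g/mol = 0.042687 mol
mol N = 2 × 0.08542 g N₂ ÷ 28.014 g/mol = 0.0060984 mol
mass O = 1.178 − (0.65938 + 0.043028 + 0.085420) = 0.39017 g → mol O = 0.39017 ÷ 15.999 = 0.024387 mol
mass % N = 0.085420 g ÷ 1.178 g × 100%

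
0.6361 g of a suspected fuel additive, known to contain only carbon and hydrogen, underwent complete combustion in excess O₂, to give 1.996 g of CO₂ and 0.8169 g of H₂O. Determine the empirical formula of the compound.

mol C = 1.996 g CO₂ ÷ 44.009 g/mol = 0.045354 mol
mol H = 2 × 0.8169 g H₂O ÷ 18.015 g/mol = 0.090691 mol
Divide by the smallest (0.045354 mol): C 1.000, H 2.000

CH2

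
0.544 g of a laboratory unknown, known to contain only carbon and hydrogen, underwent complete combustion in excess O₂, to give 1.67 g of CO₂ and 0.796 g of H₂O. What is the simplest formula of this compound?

C3H7

mol C = 1.67 g CO₂ ÷ 44.009 g/mol = 0.03795 mol
mol H = 2 × 0.796 g H₂O ÷ 18.015 g/mol = 0.08837 mol
Divide by the smallest (0.03795 mol): C 1.000, H 2.329
Multiplying each by 3 gives whole numbers: C 3.00, H 6.99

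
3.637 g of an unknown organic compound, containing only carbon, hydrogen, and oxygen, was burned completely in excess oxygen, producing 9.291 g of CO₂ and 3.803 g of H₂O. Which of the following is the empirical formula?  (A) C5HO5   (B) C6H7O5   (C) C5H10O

mol C = 9.291 g CO₂ ÷ 44.009 g/mol = 0.21112 mol
mol H = 2 × 3.803 g H₂O ÷ 18.015 g/mol = 0.42220 mol
mass O = 3.637 − (2.5357 + 0.42558) = 0.67571 g → mol O = 0.67571 ÷ 15.999 = 0.042234 mol
Divide by the smallest (0.042234 mol): C 4.999, H 9.997, O 1.000

(C) C5H10O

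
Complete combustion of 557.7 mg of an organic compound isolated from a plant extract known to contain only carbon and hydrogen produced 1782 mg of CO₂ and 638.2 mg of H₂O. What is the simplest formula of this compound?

mol C = 1.782 g CO₂ ÷ 44.009 g/mol = 0.040492 mol
mol H = 2 × 0.6382 g H₂O ÷ 18.015 g/mol = 0.070852 mol
Divide by the smallest (0.040492 mol): C 1.000, H 1.750
Multiplying each by 4 gives whole numbers: C 4.00, H 7.00

C4H7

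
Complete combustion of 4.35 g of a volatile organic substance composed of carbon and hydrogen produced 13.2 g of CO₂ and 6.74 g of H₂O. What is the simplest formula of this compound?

mol C = 13.2 g CO₂ ÷ 44.009 g/mol = 0.2999 mol
mol H = 2 × 6.74 g H₂O ÷ 18.015 g/mol = 0.7483 mol
Divide by the smallest (0.2999 mol): C 1.000, H 2.495
Multiplying each by 2 gives whole numbers: C 2.00, H 4.99

C2H5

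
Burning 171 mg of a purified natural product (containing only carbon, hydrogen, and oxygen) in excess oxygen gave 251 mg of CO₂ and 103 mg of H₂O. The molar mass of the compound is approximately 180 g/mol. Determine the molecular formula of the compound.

C6H12O6

mol C = 0.251 g CO₂ ÷ 44.009 g/mol = 0.005703 mol
mol H = 2 × 0.103 g H₂O ÷ 18.015 g/mol = 0.01143 mol
mass O = 0.171 − (0.06850 + 0.01153) = 0.09097 g → mol O = 0.09097 ÷ 15.999 = 0.005686 mol
Divide by the smallest (0.005686 mol): C 1.003, H 2.011, O 1.000
Empirical formula: CH2O
Empirical-formula mass = 30.03 g/mol; 180 ÷ 30.03 ≈ 6, so the molecular formula is C6H12O6.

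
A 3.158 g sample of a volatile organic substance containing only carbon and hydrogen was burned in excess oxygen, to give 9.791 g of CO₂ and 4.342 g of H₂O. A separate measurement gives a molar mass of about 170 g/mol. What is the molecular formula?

mol C = 9.791 g CO₂ ÷ 44.009 g/mol = 0.22248 mol
mol H = 2 × 4.342 g H₂O ÷ 18.015 g/mol = 0.48204 mol
Divide by the smallest (0.22248 mol): C 1.000, H 2.167
Multiplying each by 6 gives whole numbers: C 6.00, H 13.00
Empirical formula: C6H13
Empirical-formula mass = 85.17 g/mol; 170 ÷ 85.17 ≈ 2, so the molecular formula is C12H26.

C12H26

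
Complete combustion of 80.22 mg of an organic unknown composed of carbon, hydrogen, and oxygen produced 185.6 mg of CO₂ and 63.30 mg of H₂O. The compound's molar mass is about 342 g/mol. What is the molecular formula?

C18H30O6

mol C = 0.1856 g CO₂ ÷ 44.009 g/mol = 0.0042173 mol
mol H = 2 × 0.06330 g H₂O ÷ 18.015 g/mol = 0.0070275 mol
mass O = 0.08022 − (0.050654 + 0.0070837) = 0.022482 g → mol O = 0.022482 ÷ 15.999 = 0.0014052 mol
Divide by the smallest (0.0014052 mol): C 3.001, H 5.001, O 1.000
Empirical formula: C3H5O
Empirical-formula mass = 57.07 g/mol; 342 ÷ 57.07 ≈ 6, so the molecular formula is C18H30O6.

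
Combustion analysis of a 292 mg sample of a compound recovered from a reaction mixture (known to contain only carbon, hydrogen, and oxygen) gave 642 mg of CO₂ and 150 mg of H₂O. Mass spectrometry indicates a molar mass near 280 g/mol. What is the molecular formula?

mol C = 0.642 g CO₂ ÷ 44.009 g/mol = 0.01459 mol
mol H = 2 × 0.150 g H₂O ÷ 18.015 g/mol = 0.01665 mol
mass O = 0.292 − (0.1752 + 0.01679) = 0.10000 g → mol O = 0.10000 ÷ 15.999 = 0.006250 mol
Divide by the smallest (0.006250 mol): C 2.334, H 2.664, O 1.000
Multiplying each by 3 gives whole numbers: C 7.00, H 7.99, O 3.00
Empirical formula: C7H8O3
Empirical-formula mass = 140.14 g/mol; 280 ÷ 140.14 ≈ 2, so the molecular formula is C14H16O6.

C14H16O6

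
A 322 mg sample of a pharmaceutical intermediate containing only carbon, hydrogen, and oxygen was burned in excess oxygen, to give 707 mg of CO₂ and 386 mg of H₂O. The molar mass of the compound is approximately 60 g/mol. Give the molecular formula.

C3H8O

mol C = 0.707 g CO₂ ÷ 44.009 g/mol = 0.01606 mol
mol H = 2 × 0.386 g H₂O ÷ 18.015 g/mol = 0.04285 mol
mass O = 0.322 − (0.1930 + 0.04320) = 0.08585 g → mol O = 0.08585 ÷ 15.999 = 0.005366 mol
Divide by the smallest (0.005366 mol): C 2.994, H 7.986, O 1.000
Empirical formula: C3H8O
Empirical-formula mass = 60.10 g/mol; 60 ÷ 60.10 ≈ 1, so the molecular formula is C3H8O.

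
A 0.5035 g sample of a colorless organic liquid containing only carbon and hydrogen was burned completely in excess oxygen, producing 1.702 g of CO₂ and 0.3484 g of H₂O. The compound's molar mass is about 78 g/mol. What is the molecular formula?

mol C = 1.702 g CO₂ ÷ 44.009 g/mol = 0.038674 mol
mol H = 2 × 0.3484 g H₂O ÷ 18.015 g/mol = 0.038679 mol
Divide by the smallest (0.038674 mol): C 1.000, H 1.000
Empirical formula: CH
Empirical-formula mass = 13.02 g/mol; 78 ÷ 13.02 ≈ 6, so the molecular formula is C6H6.

C6H6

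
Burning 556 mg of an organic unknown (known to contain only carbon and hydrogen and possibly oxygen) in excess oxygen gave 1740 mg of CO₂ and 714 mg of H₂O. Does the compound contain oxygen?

no

mol C = 1.74 g CO₂ ÷ 44.009 g/mol = 0.03954 mol
mol H = 2 × 0.714 g H₂O ÷ 18.015 g/mol = 0.07927 mol
C and H together account for 0.5548 g — essentially the entire 0.556 g sample — so the compound contains no oxygen.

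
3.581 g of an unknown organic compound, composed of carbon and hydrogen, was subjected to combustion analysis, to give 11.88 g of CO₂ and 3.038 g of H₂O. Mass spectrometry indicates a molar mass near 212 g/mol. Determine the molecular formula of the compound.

C16H20

mol C = 11.88 g CO₂ ÷ 44.009 g/mol = 0.26994 mol
mol H = 2 × 3.038 g H₂O ÷ 18.015 g/mol = 0.33727 mol
Divide by the smallest (0.26994 mol): C 1.000, H 1.249
Multiplying each by 4 gives whole numbers: C 4.00, H 5.00
Empirical formula: C4H5
Empirical-formula mass = 53.08 g/mol; 212 ÷ 53.08 ≈ 4, so the molecular formula is C16H20.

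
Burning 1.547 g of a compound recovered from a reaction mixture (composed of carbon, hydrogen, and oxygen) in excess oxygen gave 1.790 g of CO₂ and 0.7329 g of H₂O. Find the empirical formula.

C2H4O3

mol C = 1.790 g CO₂ ÷ 44.009 g/mol = 0.040673 mol
mol H = 2 × 0.7329 g H₂O ÷ 18.015 g/mol = 0.081366 mol
mass O = 1.547 − (0.48853 + 0.082016) = 0.97645 g → mol O = 0.97645 ÷ 15.999 = 0.061032 mol
Divide by the smallest (0.040673 mol): C 1.000, H 2.000, O 1.501
Multiplying each by 2 gives whole numbers: C 2.00, H 4.00, O 3.00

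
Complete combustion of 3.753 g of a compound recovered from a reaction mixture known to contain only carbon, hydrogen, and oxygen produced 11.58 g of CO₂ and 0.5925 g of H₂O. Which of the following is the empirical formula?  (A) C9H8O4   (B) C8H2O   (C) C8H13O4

mol C = 11.58 g CO₂ ÷ 44.009 g/mol = 0.26313 mol
mol H = 2 × 0.5925 g H₂O ÷ 18.015 g/mol = 0.065779 mol
mass O = 3.753 − (3.1604 + 0.066305) = 0.52626 g → mol O = 0.52626 ÷ 15.999 = 0.032894 mol
Divide by the smallest (0.032894 mol): C 7.999, H 2.000, O 1.000

(B) C8H2O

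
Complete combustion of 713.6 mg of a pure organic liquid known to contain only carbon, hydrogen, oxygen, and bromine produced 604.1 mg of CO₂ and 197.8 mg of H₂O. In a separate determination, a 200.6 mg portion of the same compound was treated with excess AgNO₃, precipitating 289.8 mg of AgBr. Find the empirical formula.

mol C = 0.6041 g CO₂ ÷ 44.009 g/mol = 0.013727 mol
mol H = 2 × 0.1978 g H₂O ÷ 18.015 g/mol = 0.021959 mol
From the AgBr data: mol Br per gram of compound = (0.2898 ÷ 187.772) ÷ 0.2006 = 0.0076937 mol/g, so in the 0.7136 g combustion sample mol Br = 0.0054902 mol
mass O = 0.7136 − (0.16487 + 0.022135 + 0.43869) = 0.087901 g → mol O = 0.087901 ÷ 15.999 = 0.0054941 mol
Divide by the smallest (0.0054902 mol): C 2.500, H 4.000, Br 1.000, O 1.001
Multiplying each by 2 gives whole numbers: C 5.00, H 8.00, Br 2.00, O 2.00

C5H8Br2O2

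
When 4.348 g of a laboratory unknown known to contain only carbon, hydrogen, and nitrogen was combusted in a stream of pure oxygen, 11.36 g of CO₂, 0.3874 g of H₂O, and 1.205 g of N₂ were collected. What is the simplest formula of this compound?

C6HN2

mol C = 11.36 g CO₂ ÷ 44.009 g/mol = 0.25813 mol
mol H = 2 × 0.3874 g H₂O ÷ 18.015 g/mol = 0.043009 mol
mol N = 2 × 1.205 g N₂ ÷ 28.014 g/mol = 0.086028 mol
Divide by the smallest (0.043009 mol): C 6.002, H 1.000, N 2.000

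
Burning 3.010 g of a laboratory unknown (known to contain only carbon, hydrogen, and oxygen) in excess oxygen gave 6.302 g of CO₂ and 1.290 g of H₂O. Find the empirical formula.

C2H2O

mol C = 6.302 g CO₂ ÷ 44.009 g/mol = 0.14320 mol
mol H = 2 × 1.290 g H₂O ÷ 18.015 g/mol = 0.14321 mol
mass O = 3.010 − (1.7200 + 0.14436) = 1.1457 g → mol O = 1.1457 ÷ 15.999 = 0.071610 mol
Divide by the smallest (0.071610 mol): C 2.000, H 2.000, O 1.000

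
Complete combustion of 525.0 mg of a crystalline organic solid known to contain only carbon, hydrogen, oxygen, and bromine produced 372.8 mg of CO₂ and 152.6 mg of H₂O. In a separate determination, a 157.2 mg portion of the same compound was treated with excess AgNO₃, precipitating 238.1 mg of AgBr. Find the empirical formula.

mol C = 0.3728 g CO₂ ÷ 44.009 g/mol = 0.0084710 mol
mol H = 2 × 0.1526 g H₂O ÷ 18.015 g/mol = 0.016941 mol
From the AgBr data: mol Br per gram of compound = (0.2381 ÷ 187.772) ÷ 0.1572 = 0.0080663 mol/g, so in the 0.5250 g combustion sample mol Br = 0.0042348 mol
mass O = 0.5250 − (0.10175 + 0.017077 + 0.33838) = 0.067799 g → mol O = 0.067799 ÷ 15.999 = 0.0042377 mol
Divide by the smallest (0.0042348 mol): C 2.000, H 4.001, Br 1.000, O 1.001

C2H4BrO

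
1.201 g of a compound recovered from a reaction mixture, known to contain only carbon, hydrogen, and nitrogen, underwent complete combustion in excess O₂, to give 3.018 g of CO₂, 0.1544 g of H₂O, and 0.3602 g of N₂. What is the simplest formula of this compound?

mol C = 3.018 g CO₂ ÷ 44.009 g/mol = 0.068577 mol
mol H = 2 × 0.1544 g H₂O ÷ 18.015 g/mol = 0.017141 mol
mol N = 2 × 0.3602 g N₂ ÷ 28.014 g/mol = 0.025716 mol
Divide by the smallest (0.017141 mol): C 4.001, H 1.000, N 1.500
Multiplying each by 2 gives whole numbers: C 8.00, H 2.00, N 3.00

C8H2N3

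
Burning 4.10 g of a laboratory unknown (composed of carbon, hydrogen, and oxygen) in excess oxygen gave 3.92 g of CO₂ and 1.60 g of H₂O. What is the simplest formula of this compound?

CH2O2

mol C = 3.92 g CO₂ ÷ 44.009 g/mol = 0.08907 mol
mol H = 2 × 1.60 g H₂O ÷ 18.015 g/mol = 0.1776 mol
mass O = 4.10 − (1.070 + 0.1791) = 2.851 g → mol O = 2.851 ÷ 15.999 = 0.1782 mol
Divide by the smallest (0.08907 mol): C 1.000, H 1.994, O 2.001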